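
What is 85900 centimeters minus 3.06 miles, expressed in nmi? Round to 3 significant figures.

-2.20 nautical miles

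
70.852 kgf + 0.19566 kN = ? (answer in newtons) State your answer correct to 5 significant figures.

890.48 N

70.852 kgf = 694.821 N and 0.19566 kN = 195.660 N.
694.821 + 195.660 ≈ 890.48 N.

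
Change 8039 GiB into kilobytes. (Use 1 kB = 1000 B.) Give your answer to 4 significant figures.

1 gibibyte = 1.07374e+6 kB.
Then 8039 × 1.07374e+6 ≈ 8.632e+9 kB.

8.632e+9 kilobytes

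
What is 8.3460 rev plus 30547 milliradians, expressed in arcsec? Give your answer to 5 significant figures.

1.7117 × 10^7 arcsec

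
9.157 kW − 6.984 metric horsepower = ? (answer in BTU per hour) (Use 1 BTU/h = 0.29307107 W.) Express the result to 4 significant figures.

9.157 kW = 31245.0 BTU/h and 6.984 PS = 17527.2 BTU/h.
31245.0 − 17527.2 ≈ 13720 BTU/h.

13720 BTU per hour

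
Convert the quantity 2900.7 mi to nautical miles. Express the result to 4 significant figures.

1 mile = 0.868976 nmi.
So 2900.7 × 0.868976 ≈ 2521 nmi.

2521 nautical miles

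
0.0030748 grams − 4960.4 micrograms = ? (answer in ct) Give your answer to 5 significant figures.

-0.0094280 ct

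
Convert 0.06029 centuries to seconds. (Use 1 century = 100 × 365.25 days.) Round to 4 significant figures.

1.903e+8 s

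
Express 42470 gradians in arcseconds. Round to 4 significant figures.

1.376 × 10^8 arcseconds

1 gradian = 3240.00 arcsec.
So 42470 × 3240.00 ≈ 1.376 × 10^8 arcsec.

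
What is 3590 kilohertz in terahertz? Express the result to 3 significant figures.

3.59e-6 terahertz

1 kilohertz = 1.00000e-9 THz.
Then 3590 × 1.00000e-9 ≈ 3.59e-6 THz.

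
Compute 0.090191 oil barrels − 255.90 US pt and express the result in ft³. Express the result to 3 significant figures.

0.090191 bbl = 0.506385 ft³ and 255.90 US pt = 4.27611 ft³.
0.506385 − 4.27611 ≈ -3.77 ft³.

-3.77 ft³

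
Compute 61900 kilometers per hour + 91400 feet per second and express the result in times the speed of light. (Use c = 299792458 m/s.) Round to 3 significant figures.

61900 km/h = 5.73545e-5 c and 91400 ft/s = 9.29267e-5 c.
5.73545e-5 + 9.29267e-5 ≈ 0.000150 c.

0.000150 c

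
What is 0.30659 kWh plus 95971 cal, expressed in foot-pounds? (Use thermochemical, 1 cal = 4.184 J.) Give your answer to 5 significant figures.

1.1102 × 10^6 ft·lbf

0.30659 kWh = 814065 ft·lbf and 95971 cal = 296163 ft·lbf.
814065 + 296163 ≈ 1.1102 × 10^6 ft·lbf.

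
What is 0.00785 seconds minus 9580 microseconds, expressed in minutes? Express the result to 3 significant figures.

-2.88e-5 minutes

0.00785 s = 0.000130833 min and 9580 μs = 0.000159667 min.
0.000130833 − 0.000159667 ≈ -2.88e-5 min.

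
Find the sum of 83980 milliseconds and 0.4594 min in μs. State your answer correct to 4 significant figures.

1.115 × 10^8 microseconds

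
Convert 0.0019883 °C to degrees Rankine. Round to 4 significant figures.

491.7 degrees Rankine

°R = (°C + 273.15) × 9/5.
Applying the formula gives 491.7 °R.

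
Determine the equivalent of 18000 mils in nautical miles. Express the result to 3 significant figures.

1 mil = 1.37149 × 10^-8 nmi.
Thus 18000 × 1.37149 × 10^-8 ≈ 0.000247 nmi.

0.000247 nmi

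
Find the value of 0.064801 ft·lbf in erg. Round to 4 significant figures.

1 ft·lbf = 1.35582 × 10^7 erg.
So 0.064801 × 1.35582 × 10^7 ≈ 878600 erg.

878600 erg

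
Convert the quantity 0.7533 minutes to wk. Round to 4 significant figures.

7.473e-5 weeks

1 minute = 9.92063e-5 wk.
0.7533 × 9.92063e-5 ≈ 7.473e-5 wk.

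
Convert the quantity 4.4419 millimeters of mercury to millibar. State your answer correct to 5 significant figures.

1 millimeter of mercury = 1.33322 mbar.
Thus 4.4419 × 1.33322 ≈ 5.9220 mbar.

5.9220 mbar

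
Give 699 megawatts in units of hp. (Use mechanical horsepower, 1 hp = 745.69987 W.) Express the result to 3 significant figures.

937000 hp

1 MW = 1341.02 hp.
So 699 × 1341.02 ≈ 937000 hp.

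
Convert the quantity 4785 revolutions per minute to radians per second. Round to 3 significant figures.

1 rpm = 0.104720 rad/s.
4785 × 0.104720 ≈ 501 rad/s.

501 rad/s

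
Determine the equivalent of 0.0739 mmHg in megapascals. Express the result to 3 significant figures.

1 mmHg = 0.000133322 megapascals.
So 0.0739 × 0.000133322 ≈ 9.85 × 10^-6 MPa.

9.85 × 10^-6 megapascals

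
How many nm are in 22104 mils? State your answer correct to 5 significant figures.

5.6144 × 10^8 nanometers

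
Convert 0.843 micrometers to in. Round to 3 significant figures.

3.32e-5 inches

1 μm = 3.93701e-5 inches.
So 0.843 × 3.93701e-5 ≈ 3.32e-5 in.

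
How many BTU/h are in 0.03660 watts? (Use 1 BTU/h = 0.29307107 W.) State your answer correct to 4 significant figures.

1 W = 3.41214 BTU per hour.
0.03660 × 3.41214 ≈ 0.1249 BTU/h.

0.1249 BTU/h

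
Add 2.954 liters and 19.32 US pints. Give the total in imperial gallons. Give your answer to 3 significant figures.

2.66 imp gal

2.954 L = 0.649789 imp gal and 19.32 US pt = 2.01091 imp gal.
0.649789 + 2.01091 ≈ 2.66 imp gal.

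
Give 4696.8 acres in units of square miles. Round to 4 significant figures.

1 acre = 0.00156250 square miles.
Thus 4696.8 × 0.00156250 ≈ 7.339 mi².

7.339 mi²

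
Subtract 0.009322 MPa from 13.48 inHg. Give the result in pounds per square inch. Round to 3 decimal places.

5.269 pounds per square inch

13.48 inHg = 6.62076 psi and 0.009322 MPa = 1.35204 psi.
6.62076 − 1.35204 ≈ 5.269 psi.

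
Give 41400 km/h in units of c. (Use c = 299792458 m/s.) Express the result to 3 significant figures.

3.84e-5 times the speed of light

1 km/h = 9.26567e-10 times the speed of light.
41400 × 9.26567e-10 ≈ 3.84e-5 c.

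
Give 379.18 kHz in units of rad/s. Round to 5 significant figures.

1 kilohertz = 6283.19 rad/s.
379.18 × 6283.19 ≈ 2.3825 × 10^6 rad/s.

2.3825 × 10^6 rad/s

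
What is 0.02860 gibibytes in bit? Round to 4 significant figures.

2.457 × 10^8 bit

1 gibibyte = 8.58993 × 10^9 bit.
So 0.02860 × 8.58993 × 10^9 ≈ 2.457 × 10^8 bit.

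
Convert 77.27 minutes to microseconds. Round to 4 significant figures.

1 min = 6.00000e+7 μs.
Then 77.27 × 6.00000e+7 ≈ 4.636e+9 μs.

4.636e+9 μs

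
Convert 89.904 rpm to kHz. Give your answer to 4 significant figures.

1 revolution per minute = 1.66667e-5 kilohertz.
Then 89.904 × 1.66667e-5 ≈ 0.001498 kHz.

0.001498 kHz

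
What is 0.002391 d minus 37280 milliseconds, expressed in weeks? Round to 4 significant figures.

0.0002799 wk

0.002391 d = 0.000341571 wk and 37280 ms = 6.16402 × 10^-5 wk.
0.000341571 − 6.16402 × 10^-5 ≈ 0.0002799 wk.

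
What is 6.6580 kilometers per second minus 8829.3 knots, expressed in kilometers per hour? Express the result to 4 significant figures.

7617 kilometers per hour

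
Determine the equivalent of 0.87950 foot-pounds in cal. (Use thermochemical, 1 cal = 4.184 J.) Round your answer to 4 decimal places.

1 ft·lbf = 0.324048 calories.
So 0.87950 × 0.324048 ≈ 0.2850 cal.

0.2850 calories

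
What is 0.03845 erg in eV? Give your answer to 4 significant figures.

2.400e+10 eV

1 erg = 6.24151e+11 electronvolts.
0.03845 × 6.24151e+11 ≈ 2.400e+10 eV.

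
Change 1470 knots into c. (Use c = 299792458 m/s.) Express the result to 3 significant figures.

2.52e-6 c

1 kn = 1.71600e-9 c.
Thus 1470 × 1.71600e-9 ≈ 2.52e-6 c.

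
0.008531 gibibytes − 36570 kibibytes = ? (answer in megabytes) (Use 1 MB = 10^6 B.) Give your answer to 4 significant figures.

-28.29 megabytes

0.008531 GiB = 9.16009 MB and 36570 KiB = 37.4477 MB.
9.16009 − 37.4477 ≈ -28.29 MB.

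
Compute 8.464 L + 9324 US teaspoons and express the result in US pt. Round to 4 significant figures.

8.464 L = 17.8876 US pt and 9324 US tsp = 97.1250 US pt.
17.8876 + 97.1250 ≈ 115.0 US pt.

115.0 US pt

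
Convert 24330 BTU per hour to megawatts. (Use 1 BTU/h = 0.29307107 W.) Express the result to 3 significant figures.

0.00713 megawatts

1 BTU per hour = 2.93071 × 10^-7 megawatts.
24330 × 2.93071 × 10^-7 ≈ 0.00713 MW.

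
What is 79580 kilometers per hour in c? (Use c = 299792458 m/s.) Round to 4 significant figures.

7.374e-5 c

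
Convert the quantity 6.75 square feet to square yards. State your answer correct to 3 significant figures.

0.750 yd²

1 square foot = 0.111111 square yards.
6.75 × 0.111111 ≈ 0.750 yd².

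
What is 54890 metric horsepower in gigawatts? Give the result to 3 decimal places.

0.040 GW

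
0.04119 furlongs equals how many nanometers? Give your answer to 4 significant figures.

8.286 × 10^9 nm

1 furlong = 2.01168 × 10^11 nanometers.
0.04119 × 2.01168 × 10^11 ≈ 8.286 × 10^9 nm.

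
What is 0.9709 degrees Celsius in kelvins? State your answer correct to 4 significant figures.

274.1 K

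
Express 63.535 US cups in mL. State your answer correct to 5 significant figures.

15032 milliliters

1 US cup = 236.588 mL.
So 63.535 × 236.588 ≈ 15032 mL.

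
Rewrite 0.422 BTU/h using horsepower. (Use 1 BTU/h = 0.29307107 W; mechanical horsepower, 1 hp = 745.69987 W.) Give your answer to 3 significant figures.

0.000166 horsepower

1 BTU per hour = 0.000393015 hp.
Thus 0.422 × 0.000393015 ≈ 0.000166 hp.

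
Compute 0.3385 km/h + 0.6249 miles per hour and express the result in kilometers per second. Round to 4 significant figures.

0.0003734 km/s

0.3385 km/h = 9.40278e-5 km/s and 0.6249 mph = 0.000279355 km/s.
9.40278e-5 + 0.000279355 ≈ 0.0003734 km/s.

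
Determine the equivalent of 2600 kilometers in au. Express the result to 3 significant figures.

1.74 × 10^-5 au

1 kilometer = 6.68459 × 10^-9 astronomical units.
Then 2600 × 6.68459 × 10^-9 ≈ 1.74 × 10^-5 au.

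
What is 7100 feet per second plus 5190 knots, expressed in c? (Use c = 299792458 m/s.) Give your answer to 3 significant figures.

1.61 × 10^-5 times the speed of light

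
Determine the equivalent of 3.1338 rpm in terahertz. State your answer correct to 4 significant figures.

1 rpm = 1.66667 × 10^-14 terahertz.
So 3.1338 × 1.66667 × 10^-14 ≈ 5.223 × 10^-14 THz.

5.223 × 10^-14 terahertz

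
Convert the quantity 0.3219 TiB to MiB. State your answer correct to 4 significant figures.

1 TiB = 1.04858 × 10^6 MiB.
Then 0.3219 × 1.04858 × 10^6 ≈ 337500 MiB.

337500 MiB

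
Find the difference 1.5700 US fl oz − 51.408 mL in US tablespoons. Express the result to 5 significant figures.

1.5700 US fl oz = 3.14000 US tbsp and 51.408 mL = 3.47662 US tbsp.
3.14000 − 3.47662 ≈ -0.33662 US tbsp.

-0.33662 US tablespoons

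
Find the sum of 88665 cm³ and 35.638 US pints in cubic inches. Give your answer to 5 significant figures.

6439.7 cubic inches

88665 cm³ = 5410.67 in³ and 35.638 US pt = 1029.05 in³.
5410.67 + 1029.05 ≈ 6439.7 in³.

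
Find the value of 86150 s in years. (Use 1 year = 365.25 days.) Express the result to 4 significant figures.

0.002730 yr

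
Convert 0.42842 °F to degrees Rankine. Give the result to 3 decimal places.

°R = °F + 459.67.
Applying the formula gives 460.098 °R.

460.098 °R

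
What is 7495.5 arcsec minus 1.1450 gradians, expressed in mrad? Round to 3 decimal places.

18.354 mrad

7495.5 arcsec = 36.3392 mrad and 1.1450 grad = 17.9856 mrad.
36.3392 − 17.9856 ≈ 18.354 mrad.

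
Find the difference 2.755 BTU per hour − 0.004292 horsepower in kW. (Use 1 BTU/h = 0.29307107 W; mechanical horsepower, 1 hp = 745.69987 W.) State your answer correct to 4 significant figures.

-0.002393 kW

2.755 BTU/h = 0.000807411 kW and 0.004292 hp = 0.00320054 kW.
0.000807411 − 0.00320054 ≈ -0.002393 kW.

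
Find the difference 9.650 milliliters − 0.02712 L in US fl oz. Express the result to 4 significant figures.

9.650 mL = 0.326305 US fl oz and 0.02712 L = 0.917036 US fl oz.
0.326305 − 0.917036 ≈ -0.5907 US fl oz.

-0.5907 US fl oz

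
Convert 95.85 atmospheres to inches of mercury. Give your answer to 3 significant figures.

1 atm = 29.9213 inHg.
95.85 × 29.9213 ≈ 2870 inHg.

2870 inches of mercury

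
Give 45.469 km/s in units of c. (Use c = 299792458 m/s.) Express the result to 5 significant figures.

1 km/s = 3.33564e-6 times the speed of light.
Thus 45.469 × 3.33564e-6 ≈ 0.00015167 c.

0.00015167 times the speed of light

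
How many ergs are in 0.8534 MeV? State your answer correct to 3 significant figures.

1.37e-6 erg

1 MeV = 1.60218e-6 ergs.
Thus 0.8534 × 1.60218e-6 ≈ 1.37e-6 erg.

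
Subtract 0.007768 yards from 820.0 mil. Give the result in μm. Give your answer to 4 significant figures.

13720 μm

820.0 mil = 20828.0 μm and 0.007768 yd = 7103.06 μm.
20828.0 − 7103.06 ≈ 13720 μm.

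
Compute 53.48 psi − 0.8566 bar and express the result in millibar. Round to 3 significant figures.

2830 mbar

53.48 psi = 3687.32 mbar and 0.8566 bar = 856.600 mbar.
3687.32 − 856.600 ≈ 2830 mbar.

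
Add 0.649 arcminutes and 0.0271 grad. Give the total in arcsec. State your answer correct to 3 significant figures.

127 arcsec

0.649 arcmin = 38.9400 arcsec and 0.0271 grad = 87.8040 arcsec.
38.9400 + 87.8040 ≈ 127 arcsec.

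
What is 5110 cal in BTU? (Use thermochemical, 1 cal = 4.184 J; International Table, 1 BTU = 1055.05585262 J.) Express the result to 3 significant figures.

1 calorie = 0.00396567 BTU.
5110 × 0.00396567 ≈ 20.3 BTU.

20.3 BTU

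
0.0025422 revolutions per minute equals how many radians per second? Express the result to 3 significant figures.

0.000266 rad/s

1 revolution per minute = 0.104720 rad/s.
Thus 0.0025422 × 0.104720 ≈ 0.000266 rad/s.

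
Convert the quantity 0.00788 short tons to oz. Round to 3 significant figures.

1 short ton = 32000.0 oz.
0.00788 × 32000.0 ≈ 252 oz.

252 ounces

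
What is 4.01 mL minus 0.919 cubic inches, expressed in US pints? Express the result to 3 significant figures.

-0.0234 US pt

4.01 mL = 0.00847464 US pt and 0.919 in³ = 0.0318268 US pt.
0.00847464 − 0.0318268 ≈ -0.0234 US pt.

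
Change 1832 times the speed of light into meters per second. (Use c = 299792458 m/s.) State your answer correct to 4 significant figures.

1 speed of light = 2.99792 × 10^8 m/s.
1832 × 2.99792 × 10^8 ≈ 5.492 × 10^11 m/s.

5.492 × 10^11 m/s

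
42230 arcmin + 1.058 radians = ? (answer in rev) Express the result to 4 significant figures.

42230 arcmin = 1.95509 rev and 1.058 rad = 0.168386 rev.
1.95509 + 0.168386 ≈ 2.123 rev.

2.123 rev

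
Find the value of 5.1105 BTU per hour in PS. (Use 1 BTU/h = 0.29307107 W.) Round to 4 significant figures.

1 BTU/h = 0.000398466 PS.
Thus 5.1105 × 0.000398466 ≈ 0.002036 PS.

0.002036 metric horsepower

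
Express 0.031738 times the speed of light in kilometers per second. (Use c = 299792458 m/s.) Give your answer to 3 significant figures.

9510 kilometers per second

1 speed of light = 299792 km/s.
Then 0.031738 × 299792 ≈ 9510 km/s.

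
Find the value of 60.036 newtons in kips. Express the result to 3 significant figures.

0.0135 kip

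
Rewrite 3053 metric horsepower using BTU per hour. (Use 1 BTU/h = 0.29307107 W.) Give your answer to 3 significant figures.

7.66 × 10^6 BTU per hour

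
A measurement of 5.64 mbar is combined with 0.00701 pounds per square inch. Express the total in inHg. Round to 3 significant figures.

0.181 inHg

5.64 mbar = 0.166549 inHg and 0.00701 psi = 0.0142725 inHg.
0.166549 + 0.0142725 ≈ 0.181 inHg.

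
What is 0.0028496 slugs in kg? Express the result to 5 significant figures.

0.041587 kilograms

1 slug = 14.5939 kilograms.
Then 0.0028496 × 14.5939 ≈ 0.041587 kg.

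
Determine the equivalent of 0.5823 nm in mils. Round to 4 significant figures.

1 nanometer = 3.93701e-5 mil.
So 0.5823 × 3.93701e-5 ≈ 2.293e-5 mil.

2.293e-5 mils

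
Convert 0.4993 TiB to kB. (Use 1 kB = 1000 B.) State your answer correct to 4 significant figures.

5.490 × 10^8 kilobytes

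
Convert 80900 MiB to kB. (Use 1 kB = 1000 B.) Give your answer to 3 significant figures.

8.48e+7 kB

1 mebibyte = 1048.58 kB.
Thus 80900 × 1048.58 ≈ 8.48e+7 kB.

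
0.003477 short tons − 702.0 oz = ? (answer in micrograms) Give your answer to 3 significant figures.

-1.67 × 10^10 μg

0.003477 short ton = 3.15428 × 10^9 μg and 702.0 oz = 1.99014 × 10^10 μg.
3.15428 × 10^9 − 1.99014 × 10^10 ≈ -1.67 × 10^10 μg.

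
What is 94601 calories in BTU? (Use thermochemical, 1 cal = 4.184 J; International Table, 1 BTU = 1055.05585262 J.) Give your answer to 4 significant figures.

375.2 BTU

1 cal = 0.00396567 BTU.
94601 × 0.00396567 ≈ 375.2 BTU.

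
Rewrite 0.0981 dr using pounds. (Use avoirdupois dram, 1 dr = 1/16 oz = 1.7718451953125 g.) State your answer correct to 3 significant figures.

1 dr = 0.00390625 lb.
So 0.0981 × 0.00390625 ≈ 0.000383 lb.

0.000383 lb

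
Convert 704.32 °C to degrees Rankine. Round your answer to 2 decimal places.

1759.45 °R

°R = (°C + 273.15) × 9/5.
Applying the formula gives 1759.45 °R.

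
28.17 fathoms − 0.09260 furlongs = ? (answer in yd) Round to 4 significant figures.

28.17 fathom = 56.3400 yd and 0.09260 furlong = 20.3720 yd.
56.3400 − 20.3720 ≈ 35.97 yd.

35.97 yards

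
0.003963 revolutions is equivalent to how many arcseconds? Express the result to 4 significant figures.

5136 arcsec

1 revolution = 1.29600 × 10^6 arcseconds.
Then 0.003963 × 1.29600 × 10^6 ≈ 5136 arcsec.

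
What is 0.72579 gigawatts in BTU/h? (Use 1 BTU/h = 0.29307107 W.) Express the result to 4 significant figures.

2.476 × 10^9 BTU/h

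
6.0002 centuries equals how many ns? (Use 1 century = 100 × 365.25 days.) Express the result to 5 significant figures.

1 century = 3.15576e+18 ns.
6.0002 × 3.15576e+18 ≈ 1.8935e+19 ns.

1.8935e+19 nanoseconds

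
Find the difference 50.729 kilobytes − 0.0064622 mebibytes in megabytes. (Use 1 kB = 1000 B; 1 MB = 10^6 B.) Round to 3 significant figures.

0.0440 megabytes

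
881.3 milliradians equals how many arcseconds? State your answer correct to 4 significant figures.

181800 arcsec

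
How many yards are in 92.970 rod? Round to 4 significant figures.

511.3 yd

1 rod = 5.50000 yards.
92.970 × 5.50000 ≈ 511.3 yd.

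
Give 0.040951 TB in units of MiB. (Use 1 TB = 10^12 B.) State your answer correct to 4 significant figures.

39050 mebibytes

1 TB = 953674 MiB.
0.040951 × 953674 ≈ 39050 MiB.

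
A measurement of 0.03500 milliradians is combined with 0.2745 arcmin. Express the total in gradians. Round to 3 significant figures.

0.00731 grad

0.03500 mrad = 0.00222817 grad and 0.2745 arcmin = 0.00508333 grad.
0.00222817 + 0.00508333 ≈ 0.00731 grad.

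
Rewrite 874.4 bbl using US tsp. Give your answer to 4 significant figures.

1 bbl = 32256.0 US teaspoons.
Thus 874.4 × 32256.0 ≈ 2.820e+7 US tsp.

2.820e+7 US teaspoons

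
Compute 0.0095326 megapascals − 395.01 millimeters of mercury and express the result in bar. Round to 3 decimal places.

0.0095326 MPa = 0.0953260 bar and 395.01 mmHg = 0.526637 bar.
0.0953260 − 0.526637 ≈ -0.431 bar.

-0.431 bar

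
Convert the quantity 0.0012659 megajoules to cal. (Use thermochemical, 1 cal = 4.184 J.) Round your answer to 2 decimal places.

302.56 cal

1 megajoule = 239006 cal.
Then 0.0012659 × 239006 ≈ 302.56 cal.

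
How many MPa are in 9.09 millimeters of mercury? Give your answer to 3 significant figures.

1 mmHg = 0.000133322 MPa.
Then 9.09 × 0.000133322 ≈ 0.00121 MPa.

0.00121 megapascals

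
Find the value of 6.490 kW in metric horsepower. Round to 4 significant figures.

8.824 metric horsepower

1 kW = 1.35962 PS.
So 6.490 × 1.35962 ≈ 8.824 PS.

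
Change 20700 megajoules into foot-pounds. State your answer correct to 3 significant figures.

1 megajoule = 737562 foot-pounds.
20700 × 737562 ≈ 1.53 × 10^10 ft·lbf.

1.53 × 10^10 foot-pounds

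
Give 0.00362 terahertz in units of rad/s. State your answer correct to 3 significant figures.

1 terahertz = 6.28319e+12 radians per second.
Thus 0.00362 × 6.28319e+12 ≈ 2.27e+10 rad/s.

2.27e+10 rad/s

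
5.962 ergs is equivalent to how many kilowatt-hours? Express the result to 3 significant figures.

1.66 × 10^-13 kWh

1 erg = 2.77778 × 10^-14 kilowatt-hours.
5.962 × 2.77778 × 10^-14 ≈ 1.66 × 10^-13 kWh.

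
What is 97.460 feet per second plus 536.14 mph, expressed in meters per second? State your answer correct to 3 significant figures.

97.460 ft/s = 29.7058 m/s and 536.14 mph = 239.676 m/s.
29.7058 + 239.676 ≈ 269 m/s.

269 meters per second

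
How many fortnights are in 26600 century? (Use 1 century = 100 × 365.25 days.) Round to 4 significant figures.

1 century = 2608.93 fortnight.
So 26600 × 2608.93 ≈ 6.940e+7 fortnight.

6.940e+7 fortnights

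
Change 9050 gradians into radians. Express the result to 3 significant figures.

142 rad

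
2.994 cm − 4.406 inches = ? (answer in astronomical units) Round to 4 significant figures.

-5.480 × 10^-13 au

2.994 cm = 2.00137 × 10^-13 au and 4.406 in = 7.48088 × 10^-13 au.
2.00137 × 10^-13 − 7.48088 × 10^-13 ≈ -5.480 × 10^-13 au.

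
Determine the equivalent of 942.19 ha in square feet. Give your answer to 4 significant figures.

1.014e+8 ft²

1 ha = 107639 ft².
Then 942.19 × 107639 ≈ 1.014e+8 ft².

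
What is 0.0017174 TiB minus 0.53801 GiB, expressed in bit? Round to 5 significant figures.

0.0017174 TiB = 1.51064 × 10^10 bit and 0.53801 GiB = 4.62147 × 10^9 bit.
1.51064 × 10^10 − 4.62147 × 10^9 ≈ 1.0485 × 10^10 bit.

1.0485 × 10^10 bits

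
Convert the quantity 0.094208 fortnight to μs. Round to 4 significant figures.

1 fortnight = 1.20960 × 10^12 μs.
0.094208 × 1.20960 × 10^12 ≈ 1.140 × 10^11 μs.

1.140 × 10^11 μs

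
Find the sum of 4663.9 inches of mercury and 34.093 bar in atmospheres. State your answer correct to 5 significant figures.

189.52 atm

4663.9 inHg = 155.872 atm and 34.093 bar = 33.6472 atm.
155.872 + 33.6472 ≈ 189.52 atm.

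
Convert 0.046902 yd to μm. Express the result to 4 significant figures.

1 yd = 914400 μm.
So 0.046902 × 914400 ≈ 42890 μm.

42890 μm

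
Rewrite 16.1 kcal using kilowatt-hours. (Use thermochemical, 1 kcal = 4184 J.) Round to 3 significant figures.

0.0187 kilowatt-hours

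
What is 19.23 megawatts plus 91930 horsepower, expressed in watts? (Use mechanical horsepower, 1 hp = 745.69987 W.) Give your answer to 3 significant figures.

8.78 × 10^7 watts

19.23 MW = 1.92300 × 10^7 W and 91930 hp = 6.85522 × 10^7 W.
1.92300 × 10^7 + 6.85522 × 10^7 ≈ 8.78 × 10^7 W.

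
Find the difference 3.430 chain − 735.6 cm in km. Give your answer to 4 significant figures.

0.06164 kilometers

3.430 chain = 0.0690006 km and 735.6 cm = 0.00735600 km.
0.0690006 − 0.00735600 ≈ 0.06164 km.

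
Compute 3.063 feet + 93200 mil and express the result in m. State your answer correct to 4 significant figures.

3.301 m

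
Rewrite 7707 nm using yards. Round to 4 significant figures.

1 nanometer = 1.09361 × 10^-9 yd.
7707 × 1.09361 × 10^-9 ≈ 8.428 × 10^-6 yd.

8.428 × 10^-6 yards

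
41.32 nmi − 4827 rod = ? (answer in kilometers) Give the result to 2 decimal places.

41.32 nmi = 76.5246 km and 4827 rod = 24.2759 km.
76.5246 − 24.2759 ≈ 52.25 km.

52.25 kilometers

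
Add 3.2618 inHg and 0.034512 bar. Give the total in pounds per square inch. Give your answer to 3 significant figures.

3.2618 inHg = 1.60205 psi and 0.034512 bar = 0.500554 psi.
1.60205 + 0.500554 ≈ 2.10 psi.

2.10 psi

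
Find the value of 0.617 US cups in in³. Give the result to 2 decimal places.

1 US cup = 14.4375 cubic inches.
0.617 × 14.4375 ≈ 8.91 in³.

8.91 in³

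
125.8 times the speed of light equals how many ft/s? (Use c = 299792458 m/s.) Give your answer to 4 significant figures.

1.237e+11 feet per second

1 speed of light = 9.83571e+8 feet per second.
So 125.8 × 9.83571e+8 ≈ 1.237e+11 ft/s.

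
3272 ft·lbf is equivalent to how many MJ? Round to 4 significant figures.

0.004436 megajoules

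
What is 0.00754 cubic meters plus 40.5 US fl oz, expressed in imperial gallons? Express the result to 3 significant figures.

1.92 imperial gallons

0.00754 m³ = 1.65857 imp gal and 40.5 US fl oz = 0.263463 imp gal.
1.65857 + 0.263463 ≈ 1.92 imp gal.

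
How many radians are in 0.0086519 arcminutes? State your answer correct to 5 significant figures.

1 arcminute = 0.000290888 rad.
Thus 0.0086519 × 0.000290888 ≈ 2.5167 × 10^-6 rad.

2.5167 × 10^-6 radians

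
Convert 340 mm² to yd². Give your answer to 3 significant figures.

1 mm² = 1.19599e-6 square yards.
So 340 × 1.19599e-6 ≈ 0.000407 yd².

0.000407 yd²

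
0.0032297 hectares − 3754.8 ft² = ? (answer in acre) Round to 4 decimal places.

-0.0782 acre

0.0032297 ha = 0.00798076 acre and 3754.8 ft² = 0.0861983 acre.
0.00798076 − 0.0861983 ≈ -0.0782 acre.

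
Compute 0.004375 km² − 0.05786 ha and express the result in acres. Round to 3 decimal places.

0.004375 km² = 1.08109 acre and 0.05786 ha = 0.142975 acre.
1.08109 − 0.142975 ≈ 0.938 acre.

0.938 acres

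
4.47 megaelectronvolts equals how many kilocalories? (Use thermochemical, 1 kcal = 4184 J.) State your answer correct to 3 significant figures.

1 megaelectronvolt = 3.82929 × 10^-17 kilocalories.
Thus 4.47 × 3.82929 × 10^-17 ≈ 1.71 × 10^-16 kcal.

1.71 × 10^-16 kcal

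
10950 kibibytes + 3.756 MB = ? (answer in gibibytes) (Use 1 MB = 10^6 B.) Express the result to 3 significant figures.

0.0139 GiB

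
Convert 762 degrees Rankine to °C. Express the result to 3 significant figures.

150 degrees Celsius

°R = (°C + 273.15) × 9/5.
Applying the formula gives 150 °C.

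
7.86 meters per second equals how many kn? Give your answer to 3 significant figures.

1 m/s = 1.94384 knots.
7.86 × 1.94384 ≈ 15.3 kn.

15.3 knots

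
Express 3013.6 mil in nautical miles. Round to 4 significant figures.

4.133 × 10^-5 nmi

1 mil = 1.37149 × 10^-8 nmi.
Thus 3013.6 × 1.37149 × 10^-8 ≈ 4.133 × 10^-5 nmi.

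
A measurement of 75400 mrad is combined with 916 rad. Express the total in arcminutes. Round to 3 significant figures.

3.41e+6 arcminutes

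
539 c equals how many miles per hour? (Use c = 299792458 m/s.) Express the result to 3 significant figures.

3.61e+11 mph

1 speed of light = 6.70617e+8 miles per hour.
Thus 539 × 6.70617e+8 ≈ 3.61e+11 mph.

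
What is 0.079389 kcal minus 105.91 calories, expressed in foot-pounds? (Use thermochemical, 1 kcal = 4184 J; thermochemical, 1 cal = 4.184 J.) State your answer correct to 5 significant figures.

0.079389 kcal = 244.991 ft·lbf and 105.91 cal = 326.834 ft·lbf.
244.991 − 326.834 ≈ -81.843 ft·lbf.

-81.843 ft·lbf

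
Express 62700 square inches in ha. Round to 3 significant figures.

0.00405 ha

1 square inch = 6.45160e-8 hectares.
62700 × 6.45160e-8 ≈ 0.00405 ha.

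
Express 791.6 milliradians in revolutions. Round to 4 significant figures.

0.1260 rev

1 mrad = 0.000159155 rev.
791.6 × 0.000159155 ≈ 0.1260 rev.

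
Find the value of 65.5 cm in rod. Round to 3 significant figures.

0.130 rods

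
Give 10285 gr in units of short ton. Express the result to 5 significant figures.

0.00073464 short ton

1 grain = 7.14286e-8 short tons.
10285 × 7.14286e-8 ≈ 0.00073464 short ton.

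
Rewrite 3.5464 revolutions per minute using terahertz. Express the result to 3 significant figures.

5.91 × 10^-14 terahertz

1 rpm = 1.66667 × 10^-14 THz.
Then 3.5464 × 1.66667 × 10^-14 ≈ 5.91 × 10^-14 THz.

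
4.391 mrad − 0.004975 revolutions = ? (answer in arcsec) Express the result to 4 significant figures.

-5542 arcsec

4.391 mrad = 905.709 arcsec and 0.004975 rev = 6447.60 arcsec.
905.709 − 6447.60 ≈ -5542 arcsec.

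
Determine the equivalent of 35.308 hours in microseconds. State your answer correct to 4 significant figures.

1 h = 3.60000e+9 μs.
35.308 × 3.60000e+9 ≈ 1.271e+11 μs.

1.271e+11 μs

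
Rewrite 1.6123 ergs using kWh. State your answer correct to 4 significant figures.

1 erg = 2.77778e-14 kWh.
1.6123 × 2.77778e-14 ≈ 4.479e-14 kWh.

4.479e-14 kilowatt-hours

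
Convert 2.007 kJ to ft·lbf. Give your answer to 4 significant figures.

1 kJ = 737.562 ft·lbf.
2.007 × 737.562 ≈ 1480 ft·lbf.

1480 foot-pounds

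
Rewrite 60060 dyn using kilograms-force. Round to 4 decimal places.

0.0612 kilograms-force

1 dyn = 1.01972e-6 kgf.
60060 × 1.01972e-6 ≈ 0.0612 kgf.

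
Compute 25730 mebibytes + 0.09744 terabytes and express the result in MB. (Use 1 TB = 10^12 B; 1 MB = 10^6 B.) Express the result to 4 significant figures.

25730 MiB = 26979.9 MB and 0.09744 TB = 97440.0 MB.
26979.9 + 97440.0 ≈ 124400 MB.

124400 MB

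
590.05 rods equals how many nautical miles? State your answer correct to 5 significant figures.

1.6023 nmi

1 rod = 0.00271555 nautical miles.
So 590.05 × 0.00271555 ≈ 1.6023 nmi.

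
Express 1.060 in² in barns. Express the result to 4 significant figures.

6.839 × 10^24 barns

1 square inch = 6.45160 × 10^24 barns.
So 1.060 × 6.45160 × 10^24 ≈ 6.839 × 10^24 barn.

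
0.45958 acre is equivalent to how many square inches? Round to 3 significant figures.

2.88e+6 in²

1 acre = 6.27264e+6 in².
0.45958 × 6.27264e+6 ≈ 2.88e+6 in².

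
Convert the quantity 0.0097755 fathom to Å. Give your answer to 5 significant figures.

1 fathom = 1.82880 × 10^10 angstroms.
Thus 0.0097755 × 1.82880 × 10^10 ≈ 1.7877 × 10^8 Å.

1.7877 × 10^8 angstroms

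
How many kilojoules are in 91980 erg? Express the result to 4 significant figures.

9.198 × 10^-6 kJ

1 erg = 1.00000 × 10^-10 kJ.
So 91980 × 1.00000 × 10^-10 ≈ 9.198 × 10^-6 kJ.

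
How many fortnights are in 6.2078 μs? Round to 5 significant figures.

5.1321e-12 fortnight

1 microsecond = 8.26720e-13 fortnight.
So 6.2078 × 8.26720e-13 ≈ 5.1321e-12 fortnight.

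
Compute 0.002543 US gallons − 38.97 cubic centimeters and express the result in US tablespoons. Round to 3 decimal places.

-1.984 US tbsp

0.002543 US gal = 0.651008 US tbsp and 38.97 cm³ = 2.63546 US tbsp.
0.651008 − 2.63546 ≈ -1.984 US tbsp.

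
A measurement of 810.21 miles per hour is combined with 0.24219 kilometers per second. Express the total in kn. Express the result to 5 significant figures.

1174.8 kn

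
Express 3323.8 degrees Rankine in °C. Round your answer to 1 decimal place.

°R = (°C + 273.15) × 9/5.
Applying the formula gives 1573.4 °C.

1573.4 degrees Celsius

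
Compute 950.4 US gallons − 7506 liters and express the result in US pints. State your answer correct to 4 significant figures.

-8260 US pt

950.4 US gal = 7603.20 US pt and 7506 L = 15863.0 US pt.
7603.20 − 15863.0 ≈ -8260 US pt.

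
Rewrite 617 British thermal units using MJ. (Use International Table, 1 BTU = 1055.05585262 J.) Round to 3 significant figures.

0.651 MJ

1 BTU = 0.00105506 MJ.
Then 617 × 0.00105506 ≈ 0.651 MJ.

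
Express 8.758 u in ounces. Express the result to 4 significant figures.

5.130e-25 oz

1 atomic mass unit = 5.85738e-26 ounces.
Thus 8.758 × 5.85738e-26 ≈ 5.130e-25 oz.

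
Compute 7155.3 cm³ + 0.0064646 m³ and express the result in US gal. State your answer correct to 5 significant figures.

3.5980 US gal

7155.3 cm³ = 1.89023 US gal and 0.0064646 m³ = 1.70777 US gal.
1.89023 + 1.70777 ≈ 3.5980 US gal.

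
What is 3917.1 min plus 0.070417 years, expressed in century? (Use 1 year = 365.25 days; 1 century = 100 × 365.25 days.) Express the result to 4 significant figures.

3917.1 min = 7.44752e-5 century and 0.070417 yr = 0.000704170 century.
7.44752e-5 + 0.000704170 ≈ 0.0007786 century.

0.0007786 centuries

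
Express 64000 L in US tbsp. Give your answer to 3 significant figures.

1 L = 67.6280 US tablespoons.
Thus 64000 × 67.6280 ≈ 4.33 × 10^6 US tbsp.

4.33 × 10^6 US tbsp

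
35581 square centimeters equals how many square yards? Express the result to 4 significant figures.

4.255 yd²

1 cm² = 0.000119599 square yards.
Thus 35581 × 0.000119599 ≈ 4.255 yd².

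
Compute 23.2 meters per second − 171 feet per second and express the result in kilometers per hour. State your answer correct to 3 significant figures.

-104 km/h

23.2 m/s = 83.5200 km/h and 171 ft/s = 187.635 km/h.
83.5200 − 187.635 ≈ -104 km/h.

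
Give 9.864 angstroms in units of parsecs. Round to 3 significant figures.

3.20e-26 pc

1 angstrom = 3.24078e-27 pc.
Then 9.864 × 3.24078e-27 ≈ 3.20e-26 pc.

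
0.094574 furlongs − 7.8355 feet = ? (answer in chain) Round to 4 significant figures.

0.8270 chains

0.094574 furlong = 0.945740 chain and 7.8355 ft = 0.118720 chain.
0.945740 − 0.118720 ≈ 0.8270 chain.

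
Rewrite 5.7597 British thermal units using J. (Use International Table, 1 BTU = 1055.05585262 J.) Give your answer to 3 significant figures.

6080 J

1 British thermal unit = 1055.06 joules.
5.7597 × 1055.06 ≈ 6080 J.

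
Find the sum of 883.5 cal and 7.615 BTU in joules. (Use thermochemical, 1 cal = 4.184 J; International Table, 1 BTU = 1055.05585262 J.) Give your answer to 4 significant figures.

11730 joules

883.5 cal = 3696.56 J and 7.615 BTU = 8034.25 J.
3696.56 + 8034.25 ≈ 11730 J.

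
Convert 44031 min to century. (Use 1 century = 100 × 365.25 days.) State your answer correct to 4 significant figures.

1 min = 1.90129e-8 centuries.
44031 × 1.90129e-8 ≈ 0.0008372 century.

0.0008372 centuries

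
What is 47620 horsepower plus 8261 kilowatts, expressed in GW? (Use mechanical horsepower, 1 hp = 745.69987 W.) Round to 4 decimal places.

0.0438 GW

47620 hp = 0.0355102 GW and 8261 kW = 0.00826100 GW.
0.0355102 + 0.00826100 ≈ 0.0438 GW.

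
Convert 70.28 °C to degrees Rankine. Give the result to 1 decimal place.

618.2 °R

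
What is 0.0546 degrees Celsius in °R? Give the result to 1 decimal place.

491.8 degrees Rankine

°R = (°C + 273.15) × 9/5.
Applying the formula gives 491.8 °R.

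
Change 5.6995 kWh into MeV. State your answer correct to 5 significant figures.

1.2806e+20 megaelectronvolts

1 kWh = 2.24694e+19 megaelectronvolts.
5.6995 × 2.24694e+19 ≈ 1.2806e+20 MeV.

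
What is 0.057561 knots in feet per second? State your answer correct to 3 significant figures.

1 kn = 1.68781 feet per second.
0.057561 × 1.68781 ≈ 0.0972 ft/s.

0.0972 feet per second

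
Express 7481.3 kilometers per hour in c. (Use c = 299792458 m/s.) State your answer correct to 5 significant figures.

6.9319 × 10^-6 c

1 km/h = 9.26567 × 10^-10 c.
7481.3 × 9.26567 × 10^-10 ≈ 6.9319 × 10^-6 c.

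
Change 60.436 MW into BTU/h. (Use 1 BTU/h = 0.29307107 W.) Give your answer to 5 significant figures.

2.0622e+8 BTU/h

1 MW = 3.41214e+6 BTU/h.
Then 60.436 × 3.41214e+6 ≈ 2.0622e+8 BTU/h.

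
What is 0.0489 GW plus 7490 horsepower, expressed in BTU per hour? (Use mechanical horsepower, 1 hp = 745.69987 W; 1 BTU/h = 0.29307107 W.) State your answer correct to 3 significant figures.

0.0489 GW = 1.66854e+8 BTU/h and 7490 hp = 1.90578e+7 BTU/h.
1.66854e+8 + 1.90578e+7 ≈ 1.86e+8 BTU/h.

1.86e+8 BTU per hour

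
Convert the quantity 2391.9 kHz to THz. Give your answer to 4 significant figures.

1 kilohertz = 1.00000 × 10^-9 terahertz.
Then 2391.9 × 1.00000 × 10^-9 ≈ 2.392 × 10^-6 THz.

2.392 × 10^-6 terahertz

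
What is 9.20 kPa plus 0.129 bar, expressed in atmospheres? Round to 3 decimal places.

9.20 kPa = 0.0907969 atm and 0.129 bar = 0.127313 atm.
0.0907969 + 0.127313 ≈ 0.218 atm.

0.218 atm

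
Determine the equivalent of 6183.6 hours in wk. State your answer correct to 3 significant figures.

36.8 wk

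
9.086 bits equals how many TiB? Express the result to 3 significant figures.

1 bit = 1.13687e-13 tebibytes.
Thus 9.086 × 1.13687e-13 ≈ 1.03e-12 TiB.

1.03e-12 TiB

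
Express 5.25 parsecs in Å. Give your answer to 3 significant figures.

1 parsec = 3.08568 × 10^26 angstroms.
Then 5.25 × 3.08568 × 10^26 ≈ 1.62 × 10^27 Å.

1.62 × 10^27 angstroms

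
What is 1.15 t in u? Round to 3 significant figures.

6.93e+29 u

1 metric ton = 6.02214e+29 u.
Then 1.15 × 6.02214e+29 ≈ 6.93e+29 u.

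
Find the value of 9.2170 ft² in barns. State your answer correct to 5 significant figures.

1 ft² = 9.29030 × 10^26 barns.
Thus 9.2170 × 9.29030 × 10^26 ≈ 8.5629 × 10^27 barn.

8.5629 × 10^27 barns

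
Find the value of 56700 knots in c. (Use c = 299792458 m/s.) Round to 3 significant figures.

1 kn = 1.71600 × 10^-9 times the speed of light.
Then 56700 × 1.71600 × 10^-9 ≈ 9.73 × 10^-5 c.

9.73 × 10^-5 times the speed of light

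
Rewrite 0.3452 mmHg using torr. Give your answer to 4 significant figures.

1 mmHg = 1.00000 torr.
So 0.3452 × 1.00000 ≈ 0.3452 torr.

0.3452 torr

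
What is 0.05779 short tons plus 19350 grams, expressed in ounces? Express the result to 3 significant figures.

0.05779 short ton = 1849.28 oz and 19350 g = 682.551 oz.
1849.28 + 682.551 ≈ 2530 oz.

2530 oz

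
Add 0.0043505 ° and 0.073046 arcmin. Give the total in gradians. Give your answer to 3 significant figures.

0.00619 grad

0.0043505 ° = 0.00483389 grad and 0.073046 arcmin = 0.00135270 grad.
0.00483389 + 0.00135270 ≈ 0.00619 grad.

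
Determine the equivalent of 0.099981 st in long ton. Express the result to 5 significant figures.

0.00062488 long tons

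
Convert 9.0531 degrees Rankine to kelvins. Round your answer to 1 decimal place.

°R = K × 9/5.
Applying the formula gives 5.0 K.

5.0 K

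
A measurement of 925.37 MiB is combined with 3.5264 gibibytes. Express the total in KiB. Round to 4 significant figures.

925.37 MiB = 947579 KiB and 3.5264 GiB = 3.69770 × 10^6 KiB.
947579 + 3.69770 × 10^6 ≈ 4.645 × 10^6 KiB.

4.645 × 10^6 kibibytes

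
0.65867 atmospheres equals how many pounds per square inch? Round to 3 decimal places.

1 atm = 14.6959 pounds per square inch.
Thus 0.65867 × 14.6959 ≈ 9.680 psi.

9.680 psi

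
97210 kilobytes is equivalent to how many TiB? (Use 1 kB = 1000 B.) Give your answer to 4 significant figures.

8.841e-5 TiB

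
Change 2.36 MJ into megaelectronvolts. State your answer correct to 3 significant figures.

1.47 × 10^19 MeV

1 MJ = 6.24151 × 10^18 megaelectronvolts.
Thus 2.36 × 6.24151 × 10^18 ≈ 1.47 × 10^19 MeV.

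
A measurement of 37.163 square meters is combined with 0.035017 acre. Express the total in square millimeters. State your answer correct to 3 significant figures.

37.163 m² = 3.71630 × 10^7 mm² and 0.035017 acre = 1.41709 × 10^8 mm².
3.71630 × 10^7 + 1.41709 × 10^8 ≈ 1.79 × 10^8 mm².

1.79 × 10^8 square millimeters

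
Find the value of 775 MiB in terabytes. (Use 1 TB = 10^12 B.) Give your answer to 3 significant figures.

0.000813 TB

1 MiB = 1.04858e-6 terabytes.
Then 775 × 1.04858e-6 ≈ 0.000813 TB.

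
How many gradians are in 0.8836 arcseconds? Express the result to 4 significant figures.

0.0002727 grad

1 arcsecond = 0.000308642 gradians.
So 0.8836 × 0.000308642 ≈ 0.0002727 grad.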